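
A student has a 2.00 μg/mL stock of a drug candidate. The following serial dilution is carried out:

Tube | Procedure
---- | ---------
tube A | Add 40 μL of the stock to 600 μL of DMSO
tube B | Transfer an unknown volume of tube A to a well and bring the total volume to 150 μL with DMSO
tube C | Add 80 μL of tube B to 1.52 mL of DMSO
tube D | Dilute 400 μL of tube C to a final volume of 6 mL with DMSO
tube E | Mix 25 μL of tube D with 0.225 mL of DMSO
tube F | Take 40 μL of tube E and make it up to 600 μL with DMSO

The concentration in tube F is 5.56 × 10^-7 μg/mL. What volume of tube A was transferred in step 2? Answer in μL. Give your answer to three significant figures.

Step 1: 40 μL + 600 μL = 640 μL total → factor 640/40 = 16
Step 2: v brought to 150 μL → factor = 150 μL/v
Step 3: 80 μL + 1.52 mL = 1600 μL total → factor 1600/80 = 20
Step 4: 400 μL brought to 6 mL → factor 6000/400 = 15
Step 5: 25 μL + 0.225 mL = 250 μL total → factor 250/25 = 10
Step 6: 40 μL brought to 600 μL → factor 600/40 = 15
Product of known-step factors = 7.2 × 10^5
Overall factor = 2.00 μg/mL / (5.56 × 10^-7 μg/mL) = 3.5971 × 10^6
Step-2 factor = 3.5971 × 10^6 / 7.2 × 10^5 = 4.996
v = 150 μL / 4.996 = 30.0 μL

30.0 μL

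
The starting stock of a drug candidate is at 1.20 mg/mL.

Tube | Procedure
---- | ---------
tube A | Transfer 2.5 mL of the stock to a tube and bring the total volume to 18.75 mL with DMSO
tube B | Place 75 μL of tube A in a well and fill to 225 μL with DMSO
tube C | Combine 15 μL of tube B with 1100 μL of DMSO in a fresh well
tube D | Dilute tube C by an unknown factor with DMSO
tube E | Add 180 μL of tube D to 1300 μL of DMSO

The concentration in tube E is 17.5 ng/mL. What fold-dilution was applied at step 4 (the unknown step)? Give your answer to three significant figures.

4.99-fold

Step 1: 2.5 mL brought to 18.75 mL → factor 18.75/2.5 = 7.5
Step 2: 75 μL brought to 225 μL → factor 225/75 = 3
Step 3: 15 μL + 1100 μL = 1115 μL total → factor 1115/15 = 74.333
Step 4: unknown factor x
Step 5: 180 μL + 1300 μL = 1480 μL total → factor 1480/180 = 8.2222
Product of known-step factors = 13752
Overall factor = 1.20 mg/mL / (17.5 ng/mL) = 68571
x = 68571 / 13752 = 4.99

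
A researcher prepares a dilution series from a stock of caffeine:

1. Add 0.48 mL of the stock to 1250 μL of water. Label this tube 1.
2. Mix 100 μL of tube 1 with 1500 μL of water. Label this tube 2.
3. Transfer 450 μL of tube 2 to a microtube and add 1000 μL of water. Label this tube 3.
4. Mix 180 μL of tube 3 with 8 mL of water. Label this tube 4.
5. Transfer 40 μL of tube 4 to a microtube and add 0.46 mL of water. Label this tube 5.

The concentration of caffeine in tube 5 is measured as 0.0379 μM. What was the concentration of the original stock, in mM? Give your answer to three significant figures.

4.00 mM

Step 1: 0.48 mL + 1250 μL = 1.73 mL total → factor 1.73/0.48 = 3.6042
Step 2: 100 μL + 1500 μL = 1600 μL total → factor 1600/100 = 16
Step 3: 450 μL + 1000 μL = 1450 μL total → factor 1450/450 = 3.2222
Step 4: 180 μL + 8 mL = 8180 μL total → factor 8180/180 = 45.444
Step 5: 40 μL + 0.46 mL = 500 μL total → factor 500/40 = 12.5
Overall dilution factor = 3.6042 × 16 × 3.2222 × 45.444 × 12.5 = 1.0555 × 10^5
Stock = 0.0379 μM × 1.0555 × 10^5 = 4000 μM = 4.00 mM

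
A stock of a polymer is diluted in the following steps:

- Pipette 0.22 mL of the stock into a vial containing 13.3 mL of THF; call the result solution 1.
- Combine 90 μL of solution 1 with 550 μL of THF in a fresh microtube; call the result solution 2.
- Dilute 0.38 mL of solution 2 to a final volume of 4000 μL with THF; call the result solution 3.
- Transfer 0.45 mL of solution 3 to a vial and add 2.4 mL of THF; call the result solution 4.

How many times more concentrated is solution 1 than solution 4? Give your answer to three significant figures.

474

Step 1: 0.22 mL + 13.3 mL = 13.52 mL total → factor 13.52/0.22 = 61.455
Step 2: 90 μL + 550 μL = 640 μL total → factor 640/90 = 7.1111
Step 3: 0.38 mL brought to 4000 μL → factor 4/0.38 = 10.526
Step 4: 0.45 mL + 2.4 mL = 2.85 mL total → factor 2.85/0.45 = 6.3333
Dilution factor to solution 1 = 61.455; to solution 4 = 29134
[solution 1]/[solution 4] = (factor to solution 4)/(factor to solution 1) = 29134/61.455 = 474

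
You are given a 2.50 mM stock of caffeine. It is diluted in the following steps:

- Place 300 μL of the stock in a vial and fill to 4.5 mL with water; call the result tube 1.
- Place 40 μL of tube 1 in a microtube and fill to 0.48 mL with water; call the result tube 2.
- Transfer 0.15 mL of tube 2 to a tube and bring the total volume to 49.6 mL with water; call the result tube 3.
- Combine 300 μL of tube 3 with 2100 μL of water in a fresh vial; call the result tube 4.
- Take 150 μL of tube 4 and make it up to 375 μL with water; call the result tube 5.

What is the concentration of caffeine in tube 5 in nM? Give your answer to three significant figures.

Step 1: 300 μL brought to 4.5 mL → factor 4500/300 = 15
Step 2: 40 μL brought to 0.48 mL → factor 480/40 = 12
Step 3: 0.15 mL brought to 49.6 mL → factor 49.6/0.15 = 330.67
Step 4: 300 μL + 2100 μL = 2400 μL total → factor 2400/300 = 8
Step 5: 150 μL brought to 375 μL → factor 375/150 = 2.5
Overall dilution factor = 15 × 12 × 330.67 × 8 × 2.5 = 1.1904 × 10^6
Final = 2.50 mM / 1.1904 × 10^6 = 2.100 × 10^-6 mM = 2.10 nM

2.10 nM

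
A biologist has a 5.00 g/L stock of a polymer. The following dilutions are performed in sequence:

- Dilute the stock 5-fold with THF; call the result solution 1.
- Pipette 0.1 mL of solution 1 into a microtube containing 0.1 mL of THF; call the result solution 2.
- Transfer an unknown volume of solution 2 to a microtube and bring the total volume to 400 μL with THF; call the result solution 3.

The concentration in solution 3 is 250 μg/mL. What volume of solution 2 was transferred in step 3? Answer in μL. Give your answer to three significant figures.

Step 1: 5-fold → factor 5
Step 2: 0.1 mL + 0.1 mL = 0.2 mL total → factor 0.2/0.1 = 2
Step 3: v brought to 400 μL → factor = 400 μL/v
Product of known-step factors = 10
Overall factor = 5.00 g/L / (250 μg/mL) = 20
Step-3 factor = 20 / 10 = 2
v = 400 μL / 2 = 200 μL

200 μL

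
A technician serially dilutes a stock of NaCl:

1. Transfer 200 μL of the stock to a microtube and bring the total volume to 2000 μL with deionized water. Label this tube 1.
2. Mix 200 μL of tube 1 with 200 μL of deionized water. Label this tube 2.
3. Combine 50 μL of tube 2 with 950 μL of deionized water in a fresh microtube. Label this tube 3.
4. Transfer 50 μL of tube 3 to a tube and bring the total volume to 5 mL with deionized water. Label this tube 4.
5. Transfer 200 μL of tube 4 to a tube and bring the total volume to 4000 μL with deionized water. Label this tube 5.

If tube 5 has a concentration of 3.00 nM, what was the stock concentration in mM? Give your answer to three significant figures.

Step 1: 200 μL brought to 2000 μL → factor 2000/200 = 10
Step 2: 200 μL + 200 μL = 400 μL total → factor 400/200 = 2
Step 3: 50 μL + 950 μL = 1000 μL total → factor 1000/50 = 20
Step 4: 50 μL brought to 5 mL → factor 5000/50 = 100
Step 5: 200 μL brought to 4000 μL → factor 4000/200 = 20
Overall dilution factor = 10 × 2 × 20 × 100 × 20 = 8 × 10^5
Stock = 3.00 nM × 8 × 10^5 = 2.400 × 10^6 nM = 2.40 mM

2.40 mM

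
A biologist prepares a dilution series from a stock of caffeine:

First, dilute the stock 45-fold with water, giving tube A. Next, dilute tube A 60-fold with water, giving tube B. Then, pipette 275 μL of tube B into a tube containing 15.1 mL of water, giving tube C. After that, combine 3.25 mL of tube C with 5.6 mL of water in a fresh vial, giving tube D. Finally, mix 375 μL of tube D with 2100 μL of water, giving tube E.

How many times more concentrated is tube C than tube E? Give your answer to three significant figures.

18.0

Step 1: 45-fold → factor 45
Step 2: 60-fold → factor 60
Step 3: 275 μL + 15.1 mL = 15375 μL total → factor 15375/275 = 55.909
Step 4: 3.25 mL + 5.6 mL = 8.85 mL total → factor 8.85/3.25 = 2.7231
Step 5: 375 μL + 2100 μL = 2475 μL total → factor 2475/375 = 6.6
Dilution factor to tube C = 1.5095 × 10^5; to tube E = 2.713 × 10^6
[tube C]/[tube E] = (factor to tube E)/(factor to tube C) = 2.713 × 10^6/1.5095 × 10^5 = 18.0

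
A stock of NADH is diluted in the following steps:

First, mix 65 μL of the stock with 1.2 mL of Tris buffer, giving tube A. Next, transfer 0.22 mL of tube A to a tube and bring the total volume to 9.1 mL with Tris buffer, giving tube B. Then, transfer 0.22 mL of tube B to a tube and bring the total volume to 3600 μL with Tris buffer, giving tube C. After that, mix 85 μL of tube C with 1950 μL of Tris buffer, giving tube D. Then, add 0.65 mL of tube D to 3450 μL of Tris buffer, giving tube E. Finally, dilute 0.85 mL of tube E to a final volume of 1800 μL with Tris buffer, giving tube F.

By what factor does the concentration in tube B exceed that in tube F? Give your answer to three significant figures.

Step 1: 65 μL + 1.2 mL = 1265 μL total → factor 1265/65 = 19.462
Step 2: 0.22 mL brought to 9.1 mL → factor 9.1/0.22 = 41.364
Step 3: 0.22 mL brought to 3600 μL → factor 3.6/0.22 = 16.364
Step 4: 85 μL + 1950 μL = 2035 μL total → factor 2035/85 = 23.941
Step 5: 0.65 mL + 3450 μL = 4.1 mL total → factor 4.1/0.65 = 6.3077
Step 6: 0.85 mL brought to 1800 μL → factor 1.8/0.85 = 2.1176
Dilution factor to tube B = 805; to tube F = 4.2126 × 10^6
[tube B]/[tube F] = (factor to tube F)/(factor to tube B) = 4.2126 × 10^6/805 = 5.23 × 10^3

5.23 × 10^3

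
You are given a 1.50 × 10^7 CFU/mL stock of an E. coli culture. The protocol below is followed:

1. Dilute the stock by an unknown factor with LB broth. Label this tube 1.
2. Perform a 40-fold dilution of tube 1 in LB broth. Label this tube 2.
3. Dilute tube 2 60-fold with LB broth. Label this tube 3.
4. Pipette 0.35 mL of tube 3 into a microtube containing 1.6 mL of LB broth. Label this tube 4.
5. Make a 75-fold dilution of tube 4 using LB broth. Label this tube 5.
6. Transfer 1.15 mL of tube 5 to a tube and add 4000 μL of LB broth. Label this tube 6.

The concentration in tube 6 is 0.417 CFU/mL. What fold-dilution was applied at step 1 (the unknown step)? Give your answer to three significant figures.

8.01-fold

Step 1: unknown factor x
Step 2: 40-fold → factor 40
Step 3: 60-fold → factor 60
Step 4: 0.35 mL + 1.6 mL = 1.95 mL total → factor 1.95/0.35 = 5.5714
Step 5: 75-fold → factor 75
Step 6: 1.15 mL + 4000 μL = 5.15 mL total → factor 5.15/1.15 = 4.4783
Product of known-step factors = 4.4911 × 10^6
Overall factor = 1.50 × 10^7 CFU/mL / (0.417 CFU/mL) = 3.5971 × 10^7
x = 3.5971 × 10^7 / 4.4911 × 10^6 = 8.01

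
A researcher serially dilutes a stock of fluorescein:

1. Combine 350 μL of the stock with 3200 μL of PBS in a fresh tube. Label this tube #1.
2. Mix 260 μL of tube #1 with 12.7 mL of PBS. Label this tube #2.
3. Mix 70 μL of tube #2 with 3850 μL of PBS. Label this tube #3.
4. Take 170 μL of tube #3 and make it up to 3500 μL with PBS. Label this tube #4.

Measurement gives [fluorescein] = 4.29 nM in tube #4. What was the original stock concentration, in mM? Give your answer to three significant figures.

Step 1: 350 μL + 3200 μL = 3550 μL total → factor 3550/350 = 10.143
Step 2: 260 μL + 12.7 mL = 12960 μL total → factor 12960/260 = 49.846
Step 3: 70 μL + 3850 μL = 3920 μL total → factor 3920/70 = 56
Step 4: 170 μL brought to 3500 μL → factor 3500/170 = 20.588
Overall dilution factor = 10.143 × 49.846 × 56 × 20.588 = 5.8291 × 10^5
Stock = 4.29 nM × 5.8291 × 10^5 = 2.501 × 10^6 nM = 2.50 mM

2.50 mM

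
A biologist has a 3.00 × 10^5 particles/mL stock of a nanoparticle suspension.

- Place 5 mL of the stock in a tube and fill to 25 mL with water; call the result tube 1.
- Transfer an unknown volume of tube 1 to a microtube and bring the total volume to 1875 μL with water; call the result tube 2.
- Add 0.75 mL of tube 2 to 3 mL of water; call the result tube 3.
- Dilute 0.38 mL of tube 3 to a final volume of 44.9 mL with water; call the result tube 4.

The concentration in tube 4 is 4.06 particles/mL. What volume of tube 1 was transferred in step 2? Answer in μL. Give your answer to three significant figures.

Step 1: 5 mL brought to 25 mL → factor 25/5 = 5
Step 2: v brought to 1875 μL → factor = 1875 μL/v
Step 3: 0.75 mL + 3 mL = 3.75 mL total → factor 3.75/0.75 = 5
Step 4: 0.38 mL brought to 44.9 mL → factor 44.9/0.38 = 118.16
Product of known-step factors = 2953.9
Overall factor = 3.00 × 10^5 particles/mL / (4.06 particles/mL) = 73892
Step-2 factor = 73892 / 2953.9 = 25.015
v = 1875 μL / 25.015 = 75.0 μL

75.0 μL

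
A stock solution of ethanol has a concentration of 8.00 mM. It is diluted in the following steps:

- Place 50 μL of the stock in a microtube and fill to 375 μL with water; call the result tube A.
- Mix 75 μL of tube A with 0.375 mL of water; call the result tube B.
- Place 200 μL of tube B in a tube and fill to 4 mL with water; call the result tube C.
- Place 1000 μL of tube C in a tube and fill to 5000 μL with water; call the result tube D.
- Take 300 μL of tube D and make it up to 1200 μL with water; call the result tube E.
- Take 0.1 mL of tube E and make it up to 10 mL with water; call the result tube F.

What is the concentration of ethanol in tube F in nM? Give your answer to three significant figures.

Step 1: 50 μL brought to 375 μL → factor 375/50 = 7.5
Step 2: 75 μL + 0.375 mL = 450 μL total → factor 450/75 = 6
Step 3: 200 μL brought to 4 mL → factor 4000/200 = 20
Step 4: 1000 μL brought to 5000 μL → factor 5000/1000 = 5
Step 5: 300 μL brought to 1200 μL → factor 1200/300 = 4
Step 6: 0.1 mL brought to 10 mL → factor 10/0.1 = 100
Overall dilution factor = 7.5 × 6 × 20 × 5 × 4 × 100 = 1.8 × 10^6
Final = 8.00 mM / 1.8 × 10^6 = 4.444 × 10^-6 mM = 4.44 nM

4.44 nM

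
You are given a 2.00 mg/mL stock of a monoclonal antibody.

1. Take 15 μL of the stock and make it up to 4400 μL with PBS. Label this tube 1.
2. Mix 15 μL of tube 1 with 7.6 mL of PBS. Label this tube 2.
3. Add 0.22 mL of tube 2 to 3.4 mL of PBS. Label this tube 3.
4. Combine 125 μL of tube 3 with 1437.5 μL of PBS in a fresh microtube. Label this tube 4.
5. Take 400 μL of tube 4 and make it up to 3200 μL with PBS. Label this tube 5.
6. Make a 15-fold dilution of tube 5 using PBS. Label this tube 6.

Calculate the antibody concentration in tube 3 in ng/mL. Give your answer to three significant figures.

Step 1: 15 μL brought to 4400 μL → factor 4400/15 = 293.33
Step 2: 15 μL + 7.6 mL = 7615 μL total → factor 7615/15 = 507.67
Step 3: 0.22 mL + 3.4 mL = 3.62 mL total → factor 3.62/0.22 = 16.455
Dilution factor through tube 3 = 293.33 × 507.67 × 16.455 = 2.4503 × 10^6
[tube 3] = 2.00 mg/mL / 2.4503 × 10^6 = 8.162 × 10^-7 mg/mL = 0.816 ng/mL

0.816 ng/mL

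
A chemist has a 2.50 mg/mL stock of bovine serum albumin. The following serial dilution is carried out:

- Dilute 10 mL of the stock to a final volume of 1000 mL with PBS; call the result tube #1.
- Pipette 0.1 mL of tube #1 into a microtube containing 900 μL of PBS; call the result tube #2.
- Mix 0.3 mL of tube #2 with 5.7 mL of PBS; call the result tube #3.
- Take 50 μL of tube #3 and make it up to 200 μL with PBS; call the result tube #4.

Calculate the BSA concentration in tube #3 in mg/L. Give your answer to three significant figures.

Step 1: 10 mL brought to 1000 mL → factor 1000/10 = 100
Step 2: 0.1 mL + 900 μL = 1 mL total → factor 1/0.1 = 10
Step 3: 0.3 mL + 5.7 mL = 6 mL total → factor 6/0.3 = 20
Dilution factor through tube #3 = 100 × 10 × 20 = 20000
[tube #3] = 2.50 mg/mL / 20000 = 0.0001250 mg/mL = 0.125 mg/L

0.125 mg/L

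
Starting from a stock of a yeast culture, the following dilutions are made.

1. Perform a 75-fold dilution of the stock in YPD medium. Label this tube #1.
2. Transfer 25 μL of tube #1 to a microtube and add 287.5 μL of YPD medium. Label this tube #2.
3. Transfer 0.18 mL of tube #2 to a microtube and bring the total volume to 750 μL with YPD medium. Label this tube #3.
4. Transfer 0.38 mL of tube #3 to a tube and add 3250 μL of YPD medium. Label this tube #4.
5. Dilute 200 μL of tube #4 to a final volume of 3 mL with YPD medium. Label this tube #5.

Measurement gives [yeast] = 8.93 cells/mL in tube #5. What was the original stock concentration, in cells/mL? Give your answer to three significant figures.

Step 1: 75-fold → factor 75
Step 2: 25 μL + 287.5 μL = 312.5 μL total → factor 312.5/25 = 12.5
Step 3: 0.18 mL brought to 750 μL → factor 0.75/0.18 = 4.1667
Step 4: 0.38 mL + 3250 μL = 3.63 mL total → factor 3.63/0.38 = 9.5526
Step 5: 200 μL brought to 3 mL → factor 3000/200 = 15
Overall dilution factor = 75 × 12.5 × 4.1667 × 9.5526 × 15 = 5.5972 × 10^5
Stock = 8.93 cells/mL × 5.5972 × 10^5 = 5.00 × 10^6 cells/mL

5.00 × 10^6 cells/mL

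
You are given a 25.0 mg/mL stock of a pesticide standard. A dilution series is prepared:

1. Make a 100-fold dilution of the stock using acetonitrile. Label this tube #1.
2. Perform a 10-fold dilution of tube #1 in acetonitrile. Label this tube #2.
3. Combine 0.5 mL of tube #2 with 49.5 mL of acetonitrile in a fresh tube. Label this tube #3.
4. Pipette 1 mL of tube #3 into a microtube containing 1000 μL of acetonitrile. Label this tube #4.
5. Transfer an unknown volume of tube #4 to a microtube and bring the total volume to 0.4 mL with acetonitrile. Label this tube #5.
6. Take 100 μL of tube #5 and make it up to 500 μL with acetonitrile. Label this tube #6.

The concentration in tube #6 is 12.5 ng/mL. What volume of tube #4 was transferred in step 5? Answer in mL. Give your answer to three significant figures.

Step 1: 100-fold → factor 100
Step 2: 10-fold → factor 10
Step 3: 0.5 mL + 49.5 mL = 50 mL total → factor 50/0.5 = 100
Step 4: 1 mL + 1000 μL = 2 mL total → factor 2/1 = 2
Step 5: v brought to 0.4 mL → factor = 0.4 mL/v
Step 6: 100 μL brought to 500 μL → factor 500/100 = 5
Product of known-step factors = 1 × 10^6
Overall factor = 25.0 mg/mL / (12.5 ng/mL) = 2 × 10^6
Step-5 factor = 2 × 10^6 / 1 × 10^6 = 2
v = 0.4 mL / 2 = 0.200 mL

0.200 mL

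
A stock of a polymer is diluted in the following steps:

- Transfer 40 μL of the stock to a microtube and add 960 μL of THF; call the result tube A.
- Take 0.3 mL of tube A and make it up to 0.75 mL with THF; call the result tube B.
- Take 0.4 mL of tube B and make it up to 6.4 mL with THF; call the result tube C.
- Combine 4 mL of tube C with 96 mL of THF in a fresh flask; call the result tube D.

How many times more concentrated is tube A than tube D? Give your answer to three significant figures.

Step 1: 40 μL + 960 μL = 1000 μL total → factor 1000/40 = 25
Step 2: 0.3 mL brought to 0.75 mL → factor 0.75/0.3 = 2.5
Step 3: 0.4 mL brought to 6.4 mL → factor 6.4/0.4 = 16
Step 4: 4 mL + 96 mL = 100 mL total → factor 100/4 = 25
Dilution factor to tube A = 25; to tube D = 25000
[tube A]/[tube D] = (factor to tube D)/(factor to tube A) = 25000/25 = 1.00 × 10^3

1.00 × 10^3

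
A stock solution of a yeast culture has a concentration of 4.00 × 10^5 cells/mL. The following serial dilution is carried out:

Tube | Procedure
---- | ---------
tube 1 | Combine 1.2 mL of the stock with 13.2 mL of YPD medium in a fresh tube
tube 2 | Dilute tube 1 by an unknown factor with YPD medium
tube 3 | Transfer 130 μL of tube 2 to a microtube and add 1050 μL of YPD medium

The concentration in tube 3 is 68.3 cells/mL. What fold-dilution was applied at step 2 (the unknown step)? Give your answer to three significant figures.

Step 1: 1.2 mL + 13.2 mL = 14.4 mL total → factor 14.4/1.2 = 12
Step 2: unknown factor x
Step 3: 130 μL + 1050 μL = 1180 μL total → factor 1180/130 = 9.0769
Product of known-step factors = 108.92
Overall factor = 4.00 × 10^5 cells/mL / (68.3 cells/mL) = 5856.5
x = 5856.5 / 108.92 = 53.8

53.8-fold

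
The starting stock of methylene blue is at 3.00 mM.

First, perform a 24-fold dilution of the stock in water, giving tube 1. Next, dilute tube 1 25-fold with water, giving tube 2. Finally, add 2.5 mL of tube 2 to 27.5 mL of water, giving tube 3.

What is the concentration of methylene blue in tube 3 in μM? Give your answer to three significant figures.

Step 1: 24-fold → factor 24
Step 2: 25-fold → factor 25
Step 3: 2.5 mL + 27.5 mL = 30 mL total → factor 30/2.5 = 12
Overall dilution factor = 24 × 25 × 12 = 7200
Final = 3.00 mM / 7200 = 0.0004167 mM = 0.417 μM

0.417 μM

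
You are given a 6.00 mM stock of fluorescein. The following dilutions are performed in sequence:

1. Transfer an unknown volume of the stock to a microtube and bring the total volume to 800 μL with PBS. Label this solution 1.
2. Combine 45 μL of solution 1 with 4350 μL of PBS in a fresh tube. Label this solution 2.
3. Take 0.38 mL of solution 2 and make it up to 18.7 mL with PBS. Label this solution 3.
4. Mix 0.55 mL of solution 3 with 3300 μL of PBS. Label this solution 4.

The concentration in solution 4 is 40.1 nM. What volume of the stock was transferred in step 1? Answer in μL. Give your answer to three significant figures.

Step 1: v brought to 800 μL → factor = 800 μL/v
Step 2: 45 μL + 4350 μL = 4395 μL total → factor 4395/45 = 97.667
Step 3: 0.38 mL brought to 18.7 mL → factor 18.7/0.38 = 49.211
Step 4: 0.55 mL + 3300 μL = 3.85 mL total → factor 3.85/0.55 = 7
Product of known-step factors = 33644
Overall factor = 6.00 mM / (40.1 nM) = 1.4963 × 10^5
Step-1 factor = 1.4963 × 10^5 / 33644 = 4.4474
v = 800 μL / 4.4474 = 180 μL

180 μL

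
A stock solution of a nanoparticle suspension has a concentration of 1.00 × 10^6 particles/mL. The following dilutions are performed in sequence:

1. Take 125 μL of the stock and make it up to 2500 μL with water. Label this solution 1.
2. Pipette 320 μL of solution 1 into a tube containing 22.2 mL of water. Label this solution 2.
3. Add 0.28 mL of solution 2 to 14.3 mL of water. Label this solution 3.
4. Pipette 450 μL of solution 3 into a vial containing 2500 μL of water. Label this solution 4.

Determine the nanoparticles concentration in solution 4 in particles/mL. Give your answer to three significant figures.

2.08 particles/mL

Step 1: 125 μL brought to 2500 μL → factor 2500/125 = 20
Step 2: 320 μL + 22.2 mL = 22520 μL total → factor 22520/320 = 70.375
Step 3: 0.28 mL + 14.3 mL = 14.58 mL total → factor 14.58/0.28 = 52.071
Step 4: 450 μL + 2500 μL = 2950 μL total → factor 2950/450 = 6.5556
Overall dilution factor = 20 × 70.375 × 52.071 × 6.5556 = 4.8046 × 10^5
Final = 1.00 × 10^6 particles/mL / 4.8046 × 10^5 = 2.08 particles/mL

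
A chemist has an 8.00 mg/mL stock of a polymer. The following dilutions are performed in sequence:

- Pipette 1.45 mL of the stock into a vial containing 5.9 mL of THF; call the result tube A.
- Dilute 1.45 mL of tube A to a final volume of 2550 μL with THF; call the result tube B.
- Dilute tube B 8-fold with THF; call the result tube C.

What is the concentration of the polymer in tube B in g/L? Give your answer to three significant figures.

0.897 g/L

Step 1: 1.45 mL + 5.9 mL = 7.35 mL total → factor 7.35/1.45 = 5.069
Step 2: 1.45 mL brought to 2550 μL → factor 2.55/1.45 = 1.7586
Dilution factor through tube B = 5.069 × 1.7586 = 8.9144
[tube B] = 8.00 mg/mL / 8.9144 = 0.8974 mg/mL = 0.897 g/L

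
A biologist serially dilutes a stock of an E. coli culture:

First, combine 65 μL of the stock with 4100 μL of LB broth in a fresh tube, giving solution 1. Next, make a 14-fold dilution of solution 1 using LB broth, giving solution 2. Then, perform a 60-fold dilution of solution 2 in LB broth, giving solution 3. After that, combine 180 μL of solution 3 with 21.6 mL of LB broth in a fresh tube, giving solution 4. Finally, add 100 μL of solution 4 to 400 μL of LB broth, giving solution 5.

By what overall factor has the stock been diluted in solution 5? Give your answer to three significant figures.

Step 1: 65 μL + 4100 μL = 4165 μL total → factor 4165/65 = 64.077
Step 2: 14-fold → factor 14
Step 3: 60-fold → factor 60
Step 4: 180 μL + 21.6 mL = 21780 μL total → factor 21780/180 = 121
Step 5: 100 μL + 400 μL = 500 μL total → factor 500/100 = 5
Overall dilution factor = 64.077 × 14 × 60 × 121 × 5 = 3.2564 × 10^7

3.26 × 10^7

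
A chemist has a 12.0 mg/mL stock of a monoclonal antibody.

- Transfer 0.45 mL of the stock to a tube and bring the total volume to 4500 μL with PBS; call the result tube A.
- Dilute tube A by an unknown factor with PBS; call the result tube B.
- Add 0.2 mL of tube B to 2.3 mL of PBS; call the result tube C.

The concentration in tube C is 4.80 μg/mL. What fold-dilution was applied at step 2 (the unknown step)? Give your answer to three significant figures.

Step 1: 0.45 mL brought to 4500 μL → factor 4.5/0.45 = 10
Step 2: unknown factor x
Step 3: 0.2 mL + 2.3 mL = 2.5 mL total → factor 2.5/0.2 = 12.5
Product of known-step factors = 125
Overall factor = 12.0 mg/mL / (4.80 μg/mL) = 2500
x = 2500 / 125 = 20.0

20.0-fold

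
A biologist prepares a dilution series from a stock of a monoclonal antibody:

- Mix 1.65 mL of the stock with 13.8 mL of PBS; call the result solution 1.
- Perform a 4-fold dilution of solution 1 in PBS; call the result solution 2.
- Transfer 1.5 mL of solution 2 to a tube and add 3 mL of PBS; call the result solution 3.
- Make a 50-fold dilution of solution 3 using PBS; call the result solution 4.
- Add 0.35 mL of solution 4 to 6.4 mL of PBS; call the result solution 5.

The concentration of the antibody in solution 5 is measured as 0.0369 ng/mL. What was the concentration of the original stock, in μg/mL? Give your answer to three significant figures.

4.00 μg/mL

Step 1: 1.65 mL + 13.8 mL = 15.45 mL total → factor 15.45/1.65 = 9.3636
Step 2: 4-fold → factor 4
Step 3: 1.5 mL + 3 mL = 4.5 mL total → factor 4.5/1.5 = 3
Step 4: 50-fold → factor 50
Step 5: 0.35 mL + 6.4 mL = 6.75 mL total → factor 6.75/0.35 = 19.286
Overall dilution factor = 9.3636 × 4 × 3 × 50 × 19.286 = 1.0835 × 10^5
Stock = 0.0369 ng/mL × 1.0835 × 10^5 = 3998 ng/mL = 4.00 μg/mL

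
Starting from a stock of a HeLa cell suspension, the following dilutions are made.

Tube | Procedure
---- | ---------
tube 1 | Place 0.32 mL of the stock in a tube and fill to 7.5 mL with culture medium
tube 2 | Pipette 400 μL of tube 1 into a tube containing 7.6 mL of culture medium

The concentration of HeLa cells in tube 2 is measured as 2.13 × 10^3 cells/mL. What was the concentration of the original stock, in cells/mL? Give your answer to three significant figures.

Step 1: 0.32 mL brought to 7.5 mL → factor 7.5/0.32 = 23.438
Step 2: 400 μL + 7.6 mL = 8000 μL total → factor 8000/400 = 20
Overall dilution factor = 23.438 × 20 = 468.75
Stock = 2.13 × 10^3 cells/mL × 468.75 = 9.98 × 10^5 cells/mL

9.98 × 10^5 cells/mL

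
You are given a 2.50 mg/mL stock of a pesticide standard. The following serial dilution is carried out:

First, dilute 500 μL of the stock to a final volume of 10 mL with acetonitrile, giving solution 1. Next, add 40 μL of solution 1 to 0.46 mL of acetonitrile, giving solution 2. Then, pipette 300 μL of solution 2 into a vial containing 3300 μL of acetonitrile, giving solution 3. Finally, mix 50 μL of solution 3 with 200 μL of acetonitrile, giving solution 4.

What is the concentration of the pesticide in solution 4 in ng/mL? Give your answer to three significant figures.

167 ng/mL

Step 1: 500 μL brought to 10 mL → factor 10000/500 = 20
Step 2: 40 μL + 0.46 mL = 500 μL total → factor 500/40 = 12.5
Step 3: 300 μL + 3300 μL = 3600 μL total → factor 3600/300 = 12
Step 4: 50 μL + 200 μL = 250 μL total → factor 250/50 = 5
Overall dilution factor = 20 × 12.5 × 12 × 5 = 15000
Final = 2.50 mg/mL / 15000 = 0.0001667 mg/mL = 167 ng/mL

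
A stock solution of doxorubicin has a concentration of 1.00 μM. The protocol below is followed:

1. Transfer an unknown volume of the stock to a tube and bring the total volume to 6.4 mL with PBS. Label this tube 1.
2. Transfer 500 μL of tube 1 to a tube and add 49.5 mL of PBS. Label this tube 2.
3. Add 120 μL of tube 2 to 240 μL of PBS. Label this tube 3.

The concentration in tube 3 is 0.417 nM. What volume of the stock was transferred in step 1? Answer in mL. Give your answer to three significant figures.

Step 1: v brought to 6.4 mL → factor = 6.4 mL/v
Step 2: 500 μL + 49.5 mL = 50000 μL total → factor 50000/500 = 100
Step 3: 120 μL + 240 μL = 360 μL total → factor 360/120 = 3
Product of known-step factors = 300
Overall factor = 1.00 μM / (0.417 nM) = 2398.1
Step-1 factor = 2398.1 / 300 = 7.9936
v = 6.4 mL / 7.9936 = 0.801 mL

0.801 mL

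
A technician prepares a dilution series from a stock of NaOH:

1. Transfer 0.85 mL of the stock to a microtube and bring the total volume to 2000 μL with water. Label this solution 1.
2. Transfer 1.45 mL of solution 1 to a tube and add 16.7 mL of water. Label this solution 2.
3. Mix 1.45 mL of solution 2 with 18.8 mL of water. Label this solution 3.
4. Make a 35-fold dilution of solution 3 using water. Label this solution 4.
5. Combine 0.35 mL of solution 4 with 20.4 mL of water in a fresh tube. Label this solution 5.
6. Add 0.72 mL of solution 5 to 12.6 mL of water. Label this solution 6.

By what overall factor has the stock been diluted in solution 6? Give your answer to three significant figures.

1.58 × 10^7

Step 1: 0.85 mL brought to 2000 μL → factor 2/0.85 = 2.3529
Step 2: 1.45 mL + 16.7 mL = 18.15 mL total → factor 18.15/1.45 = 12.517
Step 3: 1.45 mL + 18.8 mL = 20.25 mL total → factor 20.25/1.45 = 13.966
Step 4: 35-fold → factor 35
Step 5: 0.35 mL + 20.4 mL = 20.75 mL total → factor 20.75/0.35 = 59.286
Step 6: 0.72 mL + 12.6 mL = 13.32 mL total → factor 13.32/0.72 = 18.5
Overall dilution factor = 2.3529 × 12.517 × 13.966 × 35 × 59.286 × 18.5 = 1.5789 × 10^7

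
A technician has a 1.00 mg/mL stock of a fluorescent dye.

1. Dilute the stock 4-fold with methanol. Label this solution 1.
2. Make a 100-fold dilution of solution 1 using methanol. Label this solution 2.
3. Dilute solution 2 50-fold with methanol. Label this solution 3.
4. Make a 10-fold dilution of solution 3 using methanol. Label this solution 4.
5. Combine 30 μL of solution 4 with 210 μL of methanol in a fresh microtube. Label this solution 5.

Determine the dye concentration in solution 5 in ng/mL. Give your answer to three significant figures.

0.625 ng/mL

Step 1: 4-fold → factor 4
Step 2: 100-fold → factor 100
Step 3: 50-fold → factor 50
Step 4: 10-fold → factor 10
Step 5: 30 μL + 210 μL = 240 μL total → factor 240/30 = 8
Overall dilution factor = 4 × 100 × 50 × 10 × 8 = 1.6 × 10^6
Final = 1.00 mg/mL / 1.6 × 10^6 = 6.250 × 10^-7 mg/mL = 0.625 ng/mL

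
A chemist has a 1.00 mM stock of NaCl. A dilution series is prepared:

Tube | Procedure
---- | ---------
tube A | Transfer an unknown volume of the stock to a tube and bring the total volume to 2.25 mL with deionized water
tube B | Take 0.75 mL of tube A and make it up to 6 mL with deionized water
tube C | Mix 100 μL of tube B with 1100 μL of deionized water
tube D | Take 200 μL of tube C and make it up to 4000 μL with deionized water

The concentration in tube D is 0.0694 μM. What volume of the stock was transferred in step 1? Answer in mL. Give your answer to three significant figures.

0.300 mL

Step 1: v brought to 2.25 mL → factor = 2.25 mL/v
Step 2: 0.75 mL brought to 6 mL → factor 6/0.75 = 8
Step 3: 100 μL + 1100 μL = 1200 μL total → factor 1200/100 = 12
Step 4: 200 μL brought to 4000 μL → factor 4000/200 = 20
Product of known-step factors = 1920
Overall factor = 1.00 mM / (0.0694 μM) = 14409
Step-1 factor = 14409 / 1920 = 7.5048
v = 2.25 mL / 7.5048 = 0.300 mL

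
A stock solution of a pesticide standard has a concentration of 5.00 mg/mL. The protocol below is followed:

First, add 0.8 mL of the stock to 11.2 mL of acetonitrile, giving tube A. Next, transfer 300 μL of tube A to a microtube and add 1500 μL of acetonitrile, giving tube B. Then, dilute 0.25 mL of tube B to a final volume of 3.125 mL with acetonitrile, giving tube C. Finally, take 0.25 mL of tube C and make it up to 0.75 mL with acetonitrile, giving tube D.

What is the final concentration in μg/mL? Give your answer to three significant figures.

Step 1: 0.8 mL + 11.2 mL = 12 mL total → factor 12/0.8 = 15
Step 2: 300 μL + 1500 μL = 1800 μL total → factor 1800/300 = 6
Step 3: 0.25 mL brought to 3.125 mL → factor 3.125/0.25 = 12.5
Step 4: 0.25 mL brought to 0.75 mL → factor 0.75/0.25 = 3
Overall dilution factor = 15 × 6 × 12.5 × 3 = 3375
Final = 5.00 mg/mL / 3375 = 0.001481 mg/mL = 1.48 μg/mL

1.48 μg/mL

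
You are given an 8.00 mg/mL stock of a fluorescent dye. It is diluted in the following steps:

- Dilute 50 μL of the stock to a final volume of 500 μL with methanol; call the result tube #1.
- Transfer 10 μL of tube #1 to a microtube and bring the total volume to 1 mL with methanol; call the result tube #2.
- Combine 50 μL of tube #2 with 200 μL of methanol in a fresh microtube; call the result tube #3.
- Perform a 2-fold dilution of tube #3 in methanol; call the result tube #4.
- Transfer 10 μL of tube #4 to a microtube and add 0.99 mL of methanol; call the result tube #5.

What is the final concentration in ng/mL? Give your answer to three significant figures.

Step 1: 50 μL brought to 500 μL → factor 500/50 = 10
Step 2: 10 μL brought to 1 mL → factor 1000/10 = 100
Step 3: 50 μL + 200 μL = 250 μL total → factor 250/50 = 5
Step 4: 2-fold → factor 2
Step 5: 10 μL + 0.99 mL = 1000 μL total → factor 1000/10 = 100
Overall dilution factor = 10 × 100 × 5 × 2 × 100 = 1 × 10^6
Final = 8.00 mg/mL / 1 × 10^6 = 8.000 × 10^-6 mg/mL = 8.00 ng/mL

8.00 ng/mL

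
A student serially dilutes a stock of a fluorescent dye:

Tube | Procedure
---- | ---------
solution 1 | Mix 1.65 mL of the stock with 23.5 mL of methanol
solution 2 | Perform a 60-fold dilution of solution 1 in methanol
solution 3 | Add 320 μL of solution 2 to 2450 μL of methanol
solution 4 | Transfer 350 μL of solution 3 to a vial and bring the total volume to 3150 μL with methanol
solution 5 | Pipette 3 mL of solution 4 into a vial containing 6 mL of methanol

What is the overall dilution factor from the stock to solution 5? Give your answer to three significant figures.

2.14 × 10^5

Step 1: 1.65 mL + 23.5 mL = 25.15 mL total → factor 25.15/1.65 = 15.242
Step 2: 60-fold → factor 60
Step 3: 320 μL + 2450 μL = 2770 μL total → factor 2770/320 = 8.6562
Step 4: 350 μL brought to 3150 μL → factor 3150/350 = 9
Step 5: 3 mL + 6 mL = 9 mL total → factor 9/3 = 3
Overall dilution factor = 15.242 × 60 × 8.6562 × 9 × 3 = 2.1375 × 10^5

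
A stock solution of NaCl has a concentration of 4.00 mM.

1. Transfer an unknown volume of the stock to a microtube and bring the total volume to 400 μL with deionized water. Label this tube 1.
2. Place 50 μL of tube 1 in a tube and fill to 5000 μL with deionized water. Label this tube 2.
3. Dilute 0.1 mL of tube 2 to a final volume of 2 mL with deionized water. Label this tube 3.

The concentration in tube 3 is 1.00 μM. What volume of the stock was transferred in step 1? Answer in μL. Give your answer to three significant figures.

Step 1: v brought to 400 μL → factor = 400 μL/v
Step 2: 50 μL brought to 5000 μL → factor 5000/50 = 100
Step 3: 0.1 mL brought to 2 mL → factor 2/0.1 = 20
Product of known-step factors = 2000
Overall factor = 4.00 mM / (1.00 μM) = 4000
Step-1 factor = 4000 / 2000 = 2
v = 400 μL / 2 = 200 μL

200 μL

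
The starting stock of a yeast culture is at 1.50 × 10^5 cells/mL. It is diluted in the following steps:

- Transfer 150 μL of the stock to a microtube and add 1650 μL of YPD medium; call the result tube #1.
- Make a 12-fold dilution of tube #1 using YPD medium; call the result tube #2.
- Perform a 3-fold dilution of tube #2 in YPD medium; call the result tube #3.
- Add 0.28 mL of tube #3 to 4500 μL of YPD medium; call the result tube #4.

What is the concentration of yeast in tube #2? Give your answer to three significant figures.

Step 1: 150 μL + 1650 μL = 1800 μL total → factor 1800/150 = 12
Step 2: 12-fold → factor 12
Dilution factor through tube #2 = 12 × 12 = 144
[tube #2] = 1.50 × 10^5 cells/mL / 144 = 1.04 × 10^3 cells/mL

1.04 × 10^3 cells/mL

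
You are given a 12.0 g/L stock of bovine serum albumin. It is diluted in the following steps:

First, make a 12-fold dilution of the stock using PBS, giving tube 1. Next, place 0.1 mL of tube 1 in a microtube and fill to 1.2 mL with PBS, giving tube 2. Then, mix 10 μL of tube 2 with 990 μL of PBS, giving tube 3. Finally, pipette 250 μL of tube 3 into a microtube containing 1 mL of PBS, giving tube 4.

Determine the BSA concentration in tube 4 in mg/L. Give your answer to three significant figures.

0.167 mg/L

Step 1: 12-fold → factor 12
Step 2: 0.1 mL brought to 1.2 mL → factor 1.2/0.1 = 12
Step 3: 10 μL + 990 μL = 1000 μL total → factor 1000/10 = 100
Step 4: 250 μL + 1 mL = 1250 μL total → factor 1250/250 = 5
Overall dilution factor = 12 × 12 × 100 × 5 = 72000
Final = 12.0 g/L / 72000 = 0.0001667 g/L = 0.167 mg/L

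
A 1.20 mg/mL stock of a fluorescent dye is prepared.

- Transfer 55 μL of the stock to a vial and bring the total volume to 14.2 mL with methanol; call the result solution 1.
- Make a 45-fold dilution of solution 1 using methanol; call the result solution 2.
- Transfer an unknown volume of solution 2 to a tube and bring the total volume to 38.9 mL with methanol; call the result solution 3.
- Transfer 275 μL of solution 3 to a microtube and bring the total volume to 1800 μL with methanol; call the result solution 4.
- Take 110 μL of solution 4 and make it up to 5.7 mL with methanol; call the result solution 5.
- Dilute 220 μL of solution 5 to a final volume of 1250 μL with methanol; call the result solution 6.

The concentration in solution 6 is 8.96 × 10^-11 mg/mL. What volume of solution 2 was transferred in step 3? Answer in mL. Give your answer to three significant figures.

0.0650 mL

Step 1: 55 μL brought to 14.2 mL → factor 14200/55 = 258.18
Step 2: 45-fold → factor 45
Step 3: v brought to 38.9 mL → factor = 38.9 mL/v
Step 4: 275 μL brought to 1800 μL → factor 1800/275 = 6.5455
Step 5: 110 μL brought to 5.7 mL → factor 5700/110 = 51.818
Step 6: 220 μL brought to 1250 μL → factor 1250/220 = 5.6818
Product of known-step factors = 2.239 × 10^7
Overall factor = 1.20 mg/mL / (8.96 × 10^-11 mg/mL) = 1.3393 × 10^10
Step-3 factor = 1.3393 × 10^10 / 2.239 × 10^7 = 598.17
v = 38.9 mL / 598.17 = 0.0650 mL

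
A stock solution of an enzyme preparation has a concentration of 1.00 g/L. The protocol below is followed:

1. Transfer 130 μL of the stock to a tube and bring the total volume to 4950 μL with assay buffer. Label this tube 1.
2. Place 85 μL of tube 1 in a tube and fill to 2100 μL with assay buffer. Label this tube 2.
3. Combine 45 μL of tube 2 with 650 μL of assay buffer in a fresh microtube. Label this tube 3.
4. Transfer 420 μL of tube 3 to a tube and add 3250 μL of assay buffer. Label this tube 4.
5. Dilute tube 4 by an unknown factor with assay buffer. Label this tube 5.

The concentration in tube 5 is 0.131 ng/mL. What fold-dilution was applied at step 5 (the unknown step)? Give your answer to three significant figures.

Step 1: 130 μL brought to 4950 μL → factor 4950/130 = 38.077
Step 2: 85 μL brought to 2100 μL → factor 2100/85 = 24.706
Step 3: 45 μL + 650 μL = 695 μL total → factor 695/45 = 15.444
Step 4: 420 μL + 3250 μL = 3670 μL total → factor 3670/420 = 8.7381
Step 5: unknown factor x
Product of known-step factors = 1.2696 × 10^5
Overall factor = 1.00 g/L / (0.131 ng/mL) = 7.6336 × 10^6
x = 7.6336 × 10^6 / 1.2696 × 10^5 = 60.1

60.1-fold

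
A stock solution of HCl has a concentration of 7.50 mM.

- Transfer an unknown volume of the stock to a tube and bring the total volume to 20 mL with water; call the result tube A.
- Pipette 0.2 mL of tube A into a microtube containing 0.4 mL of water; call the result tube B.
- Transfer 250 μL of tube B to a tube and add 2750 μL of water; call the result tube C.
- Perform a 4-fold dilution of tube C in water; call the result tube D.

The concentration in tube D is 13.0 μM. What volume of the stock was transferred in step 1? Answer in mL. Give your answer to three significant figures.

4.99 mL

Step 1: v brought to 20 mL → factor = 20 mL/v
Step 2: 0.2 mL + 0.4 mL = 0.6 mL total → factor 0.6/0.2 = 3
Step 3: 250 μL + 2750 μL = 3000 μL total → factor 3000/250 = 12
Step 4: 4-fold → factor 4
Product of known-step factors = 144
Overall factor = 7.50 mM / (13.0 μM) = 576.92
Step-1 factor = 576.92 / 144 = 4.0064
v = 20 mL / 4.0064 = 4.99 mL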